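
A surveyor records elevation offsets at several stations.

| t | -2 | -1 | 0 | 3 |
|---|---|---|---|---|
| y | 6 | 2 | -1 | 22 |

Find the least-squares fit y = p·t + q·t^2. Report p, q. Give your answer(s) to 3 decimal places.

With design matrix A, AᵀA = [[14, 18]; [18, 98]] and Aᵀy = [52, 224]ᵀ.
Determinant 14·98 − 18² = 1048.
p = (52·98 − 18·224)/1048 = 133/131; q = (14·224 − 18·52)/1048 = 275/131.

p = 1.015, q = 2.099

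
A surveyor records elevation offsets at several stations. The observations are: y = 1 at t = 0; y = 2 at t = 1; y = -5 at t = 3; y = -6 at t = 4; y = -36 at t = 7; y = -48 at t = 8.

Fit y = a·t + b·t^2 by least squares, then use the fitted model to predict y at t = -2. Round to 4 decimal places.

ŷ = -8.2529

With design matrix M, MᵀM = [[139, 947]; [947, 6835]] and Mᵀy = [-673, -4975]ᵀ.
Δ = 139·6835 − 947² = 53256.
a = ((-673)·6835 − 947·(-4975))/53256 = 7955/3804; b = (139·(-4975) − 947·(-673))/53256 = -3871/3804.
At t = -2: ŷ = (7955/3804)·(-2) + (-3871/3804)·(4) = -15697/1902.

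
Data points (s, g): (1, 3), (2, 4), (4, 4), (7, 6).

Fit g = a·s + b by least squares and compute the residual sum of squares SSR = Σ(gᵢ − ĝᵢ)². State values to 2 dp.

From the data, Σs·s = 70, Σs = 14, Σ1 = 4.
Right-hand side: Σs·g = 69, Σg = 17.
Δ = 70·4 − 14² = 84.
a = (69·4 − 14·17)/84 = 19/42; b = (70·17 − 14·69)/84 = 8/3.
Residuals: -5/42, 3/7, -10/21, 1/6; SSR = 19/42.

SSR = 0.45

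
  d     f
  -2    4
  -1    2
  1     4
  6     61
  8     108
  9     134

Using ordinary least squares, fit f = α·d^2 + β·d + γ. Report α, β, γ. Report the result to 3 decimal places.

α = 1.526, β = 1.073, γ = 0.839

Compute the Gram sums: Σd^2·d^2 = 11971, Σd^2·d = 1449, Σd^2 = 187, Σd·d = 187, Σd = 21, Σ1 = 6.
Right-hand side: Σd^2·f = 19984, Σd·f = 2430, Σf = 313.
Inverting the 3×3 Gram matrix, [α, β, γ]ᵀ = [1331/872, 212409/197944, 41511/49486]ᵀ.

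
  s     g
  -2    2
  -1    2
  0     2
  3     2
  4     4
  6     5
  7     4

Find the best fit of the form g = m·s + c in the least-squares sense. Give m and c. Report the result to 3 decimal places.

m = 0.312, c = 2.242

Normal-equation sums: Σs·s = 115, Σs = 17, Σ1 = 7.
For Xᵀg: Σs·g = 74, Σg = 21.
XᵀX·[m, c]ᵀ = Xᵀg becomes [[115, 17]; [17, 7]]·[m, c]ᵀ = [74, 21]ᵀ.
Δ = 115·7 − 17² = 516.
m = (74·7 − 17·21)/516 = 161/516; c = (115·21 − 17·74)/516 = 1157/516.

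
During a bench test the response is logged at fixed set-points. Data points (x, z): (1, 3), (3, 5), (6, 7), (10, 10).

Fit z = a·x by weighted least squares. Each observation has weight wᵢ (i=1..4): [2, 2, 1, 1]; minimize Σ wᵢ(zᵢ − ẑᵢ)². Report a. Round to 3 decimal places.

a = 1.141

Sums needed: Σwᵢ·x·x = 156.
And Σwᵢ·x·z = 178.
Hence a = 178 / 156 ≈ 1.14103.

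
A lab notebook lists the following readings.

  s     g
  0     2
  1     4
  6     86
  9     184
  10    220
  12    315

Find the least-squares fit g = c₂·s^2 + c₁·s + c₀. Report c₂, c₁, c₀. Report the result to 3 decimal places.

c₂ = 2.001, c₁ = 2.105, c₀ = 1.098

Forming AᵀA = [[38594, 3674, 362]; [3674, 362, 38]; [362, 38, 6]] and Aᵀg = [85364, 8156, 811]ᵀ gives AᵀA·[c₂, c₁, c₀]ᵀ = Aᵀg.
Inverting the 3×3 Gram matrix, [c₂, c₁, c₀]ᵀ = [8909/4452, 1339/636, 815/742]ᵀ.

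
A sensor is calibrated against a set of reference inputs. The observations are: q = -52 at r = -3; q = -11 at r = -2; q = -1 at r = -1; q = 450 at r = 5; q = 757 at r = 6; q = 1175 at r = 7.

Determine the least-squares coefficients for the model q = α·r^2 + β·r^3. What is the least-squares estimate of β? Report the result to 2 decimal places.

β = 2.98

Normal-equation sums: Σr^2·r^2 = 4420, Σr^2·r^3 = 27432, Σr^3·r^3 = 180724.
Moment sums: Σr^2·q = 95564, Σr^3·q = 624280.
MᵀM·[α, β]ᵀ = Mᵀq becomes [[4420, 27432]; [27432, 180724]]·[α, β]ᵀ = [95564, 624280]ᵀ.
Δ = 4420·180724 − 27432² = 46285456.
α = (95564·180724 − 27432·624280)/46285456 = 9091211/2892841; β = (4420·624280 − 27432·95564)/46285456 = 8612872/2892841.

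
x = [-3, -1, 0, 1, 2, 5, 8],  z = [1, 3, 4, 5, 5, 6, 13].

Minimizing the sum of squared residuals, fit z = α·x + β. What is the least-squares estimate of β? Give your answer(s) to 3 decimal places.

Setting ∂/∂α … = 0 gives: 104·α + 12·β = 143;  12·α + 7·β = 37.
(Σx·x = 104, Σx = 12, Σ1 = 7, Σx·z = 143, Σz = 37.)
Eliminating β: 7·(row 1) − 12·(row 2) gives 584·α = 7·143 − 12·37 = 557, so α = 557/584.
Then β = (37 − 12·(557/584))/7 = 533/146.

β = 3.651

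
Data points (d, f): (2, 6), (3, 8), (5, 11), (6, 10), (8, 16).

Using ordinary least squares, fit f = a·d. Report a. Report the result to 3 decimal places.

The normal equations are: 138·a = 279.
(Σd·d = 138, Σd·f = 279.)
a = 279/138 = 2.02174.

a = 2.022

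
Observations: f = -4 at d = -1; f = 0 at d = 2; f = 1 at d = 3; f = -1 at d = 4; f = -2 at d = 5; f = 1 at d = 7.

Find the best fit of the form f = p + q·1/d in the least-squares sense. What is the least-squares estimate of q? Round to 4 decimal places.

q = 2.8763

MᵀM·[p, q]ᵀ = Mᵀf reads: 6·p + (179/420)·q = -5;  (179/420)·p + (261781/176400)·q = 1607/420.
Eliminating q: (261781/176400)·(row 1) − (179/420)·(row 2) gives (307729/35280)·p = (261781/176400)·(-5) − (179/420)·(1607/420) = -266093/29400, so p = -1596558/1538645.
Then q = ((1607/420) − (179/420)·(-1596558/1538645))/(261781/176400) = 885108/307729.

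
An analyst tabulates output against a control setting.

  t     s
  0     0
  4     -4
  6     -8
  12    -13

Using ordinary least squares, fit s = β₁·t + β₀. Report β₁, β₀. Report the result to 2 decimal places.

The normal system AᵀA·[β₁, β₀]ᵀ = Aᵀs is [[196, 22]; [22, 4]]·[β₁, β₀]ᵀ = [-220, -25]ᵀ.
Eliminating β₀: 4·(row 1) − 22·(row 2) gives 300·β₁ = 4·(-220) − 22·(-25) = -330, so β₁ = -11/10.
Then β₀ = ((-25) − 22·(-11/10))/4 = -1/5.

β₁ = -1.10, β₀ = -0.20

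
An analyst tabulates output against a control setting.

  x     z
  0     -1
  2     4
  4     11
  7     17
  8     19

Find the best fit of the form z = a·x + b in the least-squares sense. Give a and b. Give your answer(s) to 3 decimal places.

The normal equations are: 133·a + 21·b = 323;  21·a + 5·b = 50.
(Σx·x = 133, Σx = 21, Σ1 = 5, Σx·z = 323, Σz = 50.)
Δ = 133·5 − 21² = 224.
a = (323·5 − 21·50)/224 = 565/224; b = (133·50 − 21·323)/224 = -19/32.

a = 2.522, b = -0.594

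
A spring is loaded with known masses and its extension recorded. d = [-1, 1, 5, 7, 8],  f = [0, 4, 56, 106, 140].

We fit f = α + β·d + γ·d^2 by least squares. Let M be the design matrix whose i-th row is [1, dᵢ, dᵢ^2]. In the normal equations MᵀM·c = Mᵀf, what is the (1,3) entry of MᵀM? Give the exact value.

Row 1 ↔ basis 1, column 3 ↔ basis d^2, so (MᵀM)_{1,3} = Σᵢ d^2 = (1)·(1) + (1)·(1) + (1)·(25) + (1)·(49) + (1)·(64) = 140.

140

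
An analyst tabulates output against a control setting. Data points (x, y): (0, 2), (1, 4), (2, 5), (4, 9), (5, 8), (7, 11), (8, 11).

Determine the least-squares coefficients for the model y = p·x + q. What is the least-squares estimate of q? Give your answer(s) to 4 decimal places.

q = 2.7734

Compute the Gram sums: Σx·x = 159, Σx = 27, Σ1 = 7.
For Mᵀy: Σx·y = 255, Σy = 50.
Normal equations: [[159, 27]; [27, 7]]·[p, q]ᵀ = [255, 50]ᵀ.
Eliminating q: 7·(row 1) − 27·(row 2) gives 384·p = 7·255 − 27·50 = 435, so p = 145/128.
Then q = (50 − 27·(145/128))/7 = 355/128.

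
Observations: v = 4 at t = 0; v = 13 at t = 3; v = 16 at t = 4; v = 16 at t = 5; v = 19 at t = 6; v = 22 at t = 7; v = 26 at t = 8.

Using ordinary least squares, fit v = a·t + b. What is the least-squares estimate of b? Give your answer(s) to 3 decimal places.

b = 4.398

Normal-equation sums: Σt·t = 199, Σt = 33, Σ1 = 7.
Right-hand side: Σt·v = 659, Σv = 116.
So MᵀM·[a, b]ᵀ = Mᵀv: [[199, 33]; [33, 7]]·[a, b]ᵀ = [659, 116]ᵀ.
Eliminating b: 7·(row 1) − 33·(row 2) gives 304·a = 7·659 − 33·116 = 785, so a = 785/304.
Then b = (116 − 33·(785/304))/7 = 1337/304.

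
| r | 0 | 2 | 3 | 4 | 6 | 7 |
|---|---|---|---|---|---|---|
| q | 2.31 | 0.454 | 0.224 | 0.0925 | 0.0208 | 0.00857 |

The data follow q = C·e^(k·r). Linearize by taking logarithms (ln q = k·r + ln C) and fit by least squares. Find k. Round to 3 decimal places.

With ln qᵢ as the transformed response and rᵢ as the regressor:
Σr = 22.0000, Σ(r)² = 114.0000, Σln q = -12.4614, Σr·ln q = -72.1431.
Equations: 114.0000·k + 22.0000·ln C = -72.1431;  22.0000·k + 6·ln C = -12.4614.
Solving (det = 200.0000): k = -0.79354, ln C = 0.83276.

k = -0.794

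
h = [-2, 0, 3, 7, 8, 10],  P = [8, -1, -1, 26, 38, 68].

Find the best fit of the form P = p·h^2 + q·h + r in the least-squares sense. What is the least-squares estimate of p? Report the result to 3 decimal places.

Compute the Gram sums: Σh^2·h^2 = 16594, Σh^2·h = 1874, Σh^2 = 226, Σh·h = 226, Σh = 26, Σ1 = 6.
Moment sums: Σh^2·P = 10529, Σh·P = 1147, ΣP = 138.
Normal equations: [[16594, 1874, 226]; [1874, 226, 26]; [226, 26, 6]]·[p, q, r]ᵀ = [10529, 1147, 138]ᵀ.
Row-reducing yields p = 7063/7216, q = -1891/656, r = -4967/3608.

p = 0.979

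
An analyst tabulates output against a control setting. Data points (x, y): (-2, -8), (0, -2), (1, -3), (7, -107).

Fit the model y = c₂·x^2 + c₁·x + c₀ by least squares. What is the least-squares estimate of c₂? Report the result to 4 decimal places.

c₂ = -2.0792

Forming AᵀA = [[2418, 336, 54]; [336, 54, 6]; [54, 6, 4]] and Aᵀy = [-5278, -736, -120]ᵀ gives AᵀA·[c₂, c₁, c₀]ᵀ = Aᵀy.
Inverting the 3×3 Gram matrix, [c₂, c₁, c₀]ᵀ = [-761/366, -1049/1830, -653/610]ᵀ.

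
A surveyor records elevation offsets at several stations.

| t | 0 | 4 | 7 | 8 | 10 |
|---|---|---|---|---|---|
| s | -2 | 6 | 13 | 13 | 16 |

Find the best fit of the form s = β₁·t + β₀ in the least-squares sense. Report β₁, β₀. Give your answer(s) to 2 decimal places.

β₁ = 1.85, β₀ = -1.50

With design matrix M, MᵀM = [[229, 29]; [29, 5]] and Mᵀs = [379, 46]ᵀ.
Δ = 229·5 − 29² = 304.
β₁ = (379·5 − 29·46)/304 = 561/304; β₀ = (229·46 − 29·379)/304 = -457/304.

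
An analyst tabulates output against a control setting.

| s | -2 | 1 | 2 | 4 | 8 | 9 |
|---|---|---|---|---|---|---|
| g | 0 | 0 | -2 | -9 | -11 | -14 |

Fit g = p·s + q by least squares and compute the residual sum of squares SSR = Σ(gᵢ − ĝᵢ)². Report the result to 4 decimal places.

SSR = 19.3881

Entries of AᵀA: Σs·s = 170, Σs = 22, Σ1 = 6.
Moment sums: Σs·g = -254, Σg = -36.
AᵀA·[p, q]ᵀ = Aᵀg becomes [[170, 22]; [22, 6]]·[p, q]ᵀ = [-254, -36]ᵀ.
det = 170·6 − 22² = 536.
p = ((-254)·6 − 22·(-36))/536 = -183/134; q = (170·(-36) − 22·(-254))/536 = -133/134.
Residuals: -233/134, 158/67, 231/134, -341/134, 123/134, -48/67; SSR = 1299/67.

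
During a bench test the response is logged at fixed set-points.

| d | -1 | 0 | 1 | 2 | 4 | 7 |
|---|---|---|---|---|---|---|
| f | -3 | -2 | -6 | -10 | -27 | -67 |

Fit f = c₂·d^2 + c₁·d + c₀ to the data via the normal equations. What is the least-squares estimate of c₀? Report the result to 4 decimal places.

c₀ = -2.9205

Entries of AᵀA: Σd^2·d^2 = 2675, Σd^2·d = 415, Σd^2 = 71, Σd·d = 71, Σd = 13, Σ1 = 6.
For Aᵀf: Σd^2·f = -3764, Σd·f = -600, Σf = -115.
AᵀA·[c₂, c₁, c₀]ᵀ = Aᵀf becomes [[2675, 415, 71]; [415, 71, 13]; [71, 13, 6]]·[c₂, c₁, c₀]ᵀ = [-3764, -600, -115]ᵀ.
Inverting the 3×3 Gram matrix, [c₂, c₁, c₀]ᵀ = [-33929/31152, -48281/31152, -257/88]ᵀ.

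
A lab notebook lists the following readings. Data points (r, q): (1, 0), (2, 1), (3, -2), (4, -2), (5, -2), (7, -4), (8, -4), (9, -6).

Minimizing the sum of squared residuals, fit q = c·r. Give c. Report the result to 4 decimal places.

c = -0.5462

Normal-equation sums: Σr·r = 249.
For Xᵀq: Σr·q = -136.
So XᵀX·[c]ᵀ = Xᵀq: [[249]]·[c]ᵀ = [-136]ᵀ.
c = (-136)/249 = -0.546185.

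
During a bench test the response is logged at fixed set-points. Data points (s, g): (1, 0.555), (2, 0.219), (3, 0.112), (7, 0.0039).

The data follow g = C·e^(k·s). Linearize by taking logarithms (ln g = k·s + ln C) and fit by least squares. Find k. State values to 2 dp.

k = -0.82

Linearized form: ln g = k·s + ln C. From the 4 transformed points,
Over the data: Σs = 13.0000, Σ(s)² = 63.0000, Σln g = -9.8435, Σs·ln g = -49.0214.
Normal system: [[63.0000, 13.0000]; [13.0000, 4]]·[k, ln C]ᵀ = [-49.0214, -9.8435]ᵀ.
Solving (det = 83.0000): k = -0.82072, ln C = 0.20647.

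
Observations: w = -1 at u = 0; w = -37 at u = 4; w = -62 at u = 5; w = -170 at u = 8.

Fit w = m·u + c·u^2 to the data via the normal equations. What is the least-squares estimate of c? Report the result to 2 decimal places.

Compute the Gram sums: Σu·u = 105, Σu·u^2 = 701, Σu^2·u^2 = 4977.
Moment sums: Σu·w = -1818, Σu^2·w = -13022.
Determinant 105·4977 − 701² = 31184.
m = ((-1818)·4977 − 701·(-13022))/31184 = 20059/7796; c = (105·(-13022) − 701·(-1818))/31184 = -23223/7796.

c = -2.98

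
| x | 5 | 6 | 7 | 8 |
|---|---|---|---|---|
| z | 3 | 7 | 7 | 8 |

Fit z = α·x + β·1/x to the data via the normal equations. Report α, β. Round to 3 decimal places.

With design matrix M, MᵀM = [[174, 4]; [4, 73249/705600]] and Mᵀz = [170, 113/30]ᵀ.
det = 174·(73249/705600) − 4² = 242621/117600.
α = (170·(73249/705600) − 4·(113/30))/(242621/117600) = 910645/727863; β = (174·(113/30) − 4·170)/(242621/117600) = -2892960/242621.

α = 1.251, β = -11.924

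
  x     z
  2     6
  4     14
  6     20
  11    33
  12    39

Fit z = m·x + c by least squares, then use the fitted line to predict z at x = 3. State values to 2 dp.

Forming AᵀA = [[321, 35]; [35, 5]] and Aᵀz = [1019, 112]ᵀ gives AᵀA·[m, c]ᵀ = Aᵀz.
det = 321·5 − 35² = 380.
m = (1019·5 − 35·112)/380 = 235/76; c = (321·112 − 35·1019)/380 = 287/380.
At x = 3: ẑ = (235/76)·(3) + (287/380)·(1) = 953/95.

ẑ = 10.03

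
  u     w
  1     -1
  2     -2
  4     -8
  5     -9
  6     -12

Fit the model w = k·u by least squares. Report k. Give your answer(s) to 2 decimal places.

k = -1.88

Entries of AᵀA: Σu·u = 82.
And Σu·w = -154.
k = (-154)/82 = -1.87805.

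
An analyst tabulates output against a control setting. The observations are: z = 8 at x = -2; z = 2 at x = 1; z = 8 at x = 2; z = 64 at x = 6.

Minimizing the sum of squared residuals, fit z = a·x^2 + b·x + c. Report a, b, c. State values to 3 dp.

a = 1.772, b = -0.077, c = 0.697

Compute the Gram sums: Σx^2·x^2 = 1329, Σx^2·x = 217, Σx^2 = 45, Σx·x = 45, Σx = 7, Σ1 = 4.
Right-hand side: Σx^2·z = 2370, Σx·z = 386, Σz = 82.
Normal equations: [[1329, 217, 45]; [217, 45, 7]; [45, 7, 4]]·[a, b, c]ᵀ = [2370, 386, 82]ᵀ.
Row-reducing yields a = 1735/979, b = -75/979, c = 62/89.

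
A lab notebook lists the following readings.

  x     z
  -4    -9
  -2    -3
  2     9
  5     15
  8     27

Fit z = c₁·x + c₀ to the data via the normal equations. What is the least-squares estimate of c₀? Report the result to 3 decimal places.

c₀ = 2.579

AᵀA·[c₁, c₀]ᵀ = Aᵀz reads: 113·c₁ + 9·c₀ = 351;  9·c₁ + 5·c₀ = 39.
Eliminating c₀: 5·(row 1) − 9·(row 2) gives 484·c₁ = 5·351 − 9·39 = 1404, so c₁ = 351/121.
Then c₀ = (39 − 9·(351/121))/5 = 312/121.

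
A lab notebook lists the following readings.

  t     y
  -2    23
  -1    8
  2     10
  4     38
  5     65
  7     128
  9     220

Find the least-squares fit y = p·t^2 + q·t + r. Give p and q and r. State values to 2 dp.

p = 3.02, q = -3.17, r = 3.48

Entries of MᵀM: Σt^2·t^2 = 9876, Σt^2·t = 1260, Σt^2 = 180, Σt·t = 180, Σt = 24, Σ1 = 7.
And Σt^2·y = 26465, Σt·y = 3319, Σy = 492.
Row-reducing yields p = 2435/806, q = -46025/14508, r = 4204/1209.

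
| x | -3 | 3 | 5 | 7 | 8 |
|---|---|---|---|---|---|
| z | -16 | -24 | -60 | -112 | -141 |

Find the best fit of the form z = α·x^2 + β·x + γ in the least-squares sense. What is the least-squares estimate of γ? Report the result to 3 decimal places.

γ = -2.302

Compute the Gram sums: Σx^2·x^2 = 7284, Σx^2·x = 980, Σx^2 = 156, Σx·x = 156, Σx = 20, Σ1 = 5.
For Aᵀz: Σx^2·z = -16372, Σx·z = -2236, Σz = -353.
Normal equations: [[7284, 980, 156]; [980, 156, 20]; [156, 20, 5]]·[α, β, γ]ᵀ = [-16372, -2236, -353]ᵀ.
Solving the 3×3 system (Gaussian elimination) gives α = -17796/8897, β = -13102/8897, γ = -20485/8897.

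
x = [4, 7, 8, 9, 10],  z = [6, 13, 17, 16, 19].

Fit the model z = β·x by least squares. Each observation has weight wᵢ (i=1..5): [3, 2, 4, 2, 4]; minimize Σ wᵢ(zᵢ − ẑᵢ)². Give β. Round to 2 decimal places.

β = 1.91

Forming AᵀWA = [[964]] and AᵀWz = [1846]ᵀ gives AᵀWA·[β]ᵀ = AᵀWz.
Hence β = 1846 / 964 ≈ 1.91494.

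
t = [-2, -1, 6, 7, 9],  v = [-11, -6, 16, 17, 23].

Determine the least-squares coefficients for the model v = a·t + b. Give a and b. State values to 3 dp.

a = 3.055, b = -3.808

From the data, Σt·t = 171, Σt = 19, Σ1 = 5.
And Σt·v = 450, Σv = 39.
Normal equations: [[171, 19]; [19, 5]]·[a, b]ᵀ = [450, 39]ᵀ.
Δ = 171·5 − 19² = 494.
a = (450·5 − 19·39)/494 = 1509/494; b = (171·39 − 19·450)/494 = -99/26.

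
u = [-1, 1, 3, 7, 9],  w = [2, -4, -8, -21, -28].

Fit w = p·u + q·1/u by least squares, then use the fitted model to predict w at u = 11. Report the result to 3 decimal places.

ŵ = -33.534

From the data, Σu·u = 141, Σu·1/u = 5, Σ1/u·1/u = 8509/3969.
Moment sums: Σu·w = -429, Σ1/u·w = -133/9.
Eliminating q: (8509/3969)·(row 1) − 5·(row 2) gives (366848/1323)·p = (8509/3969)·(-429) − 5·(-133/9) = -1119032/1323, so p = -139879/45856.
Then q = ((-133/9) − 5·(-139879/45856))/(8509/3969) = 10143/45856.
At u = 11: ŵ = (-139879/45856)·(11) + (10143/45856)·(1/11) = -1057201/31526.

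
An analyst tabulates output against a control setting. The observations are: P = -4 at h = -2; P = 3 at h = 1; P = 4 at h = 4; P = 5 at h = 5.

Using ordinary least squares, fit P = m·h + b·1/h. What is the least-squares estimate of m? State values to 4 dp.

m = 0.9159

Compute the Gram sums: Σh·h = 46, Σh·1/h = 4, Σ1/h·1/h = 541/400.
For XᵀP: Σh·P = 52, Σ1/h·P = 7.
XᵀX·[m, b]ᵀ = XᵀP becomes [[46, 4]; [4, 541/400]]·[m, b]ᵀ = [52, 7]ᵀ.
Δ = 46·(541/400) − 4² = 9243/200.
m = (52·(541/400) − 4·7)/(9243/200) = 2822/3081; b = (46·7 − 4·52)/(9243/200) = 7600/3081.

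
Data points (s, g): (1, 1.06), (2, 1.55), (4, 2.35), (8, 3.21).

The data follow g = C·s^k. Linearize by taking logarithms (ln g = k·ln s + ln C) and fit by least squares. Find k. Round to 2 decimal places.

k = 0.54

Taking logs, ln g = k·ln s + ln C, so regress ln g on ln s.
Over the data: Σln s = 4.1589, Σ(ln s)² = 6.7263, Σln g = 2.5172, Σln s·ln g = 3.9134.
Normal system: [[6.7263, 4.1589]; [4.1589, 4]]·[k, ln C]ᵀ = [3.9134, 2.5172]ᵀ.
Δ = 6.7263·4 − (4.1589)² = 9.6091; k = (3.9134·4 − 4.1589·2.5172)/9.6091 = 0.53959, ln C = (6.7263·2.5172 − 4.1589·3.9134)/9.6091 = 0.06828.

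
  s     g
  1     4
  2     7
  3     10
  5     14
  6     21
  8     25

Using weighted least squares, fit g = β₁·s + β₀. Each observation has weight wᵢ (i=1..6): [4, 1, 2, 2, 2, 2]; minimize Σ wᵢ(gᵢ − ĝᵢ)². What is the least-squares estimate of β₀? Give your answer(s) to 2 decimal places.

β₀ = 0.82

Sums needed: Σwᵢ·s·s = 276, Σwᵢ·s = 50, Σwᵢ·1 = 13.
Right-hand side: Σwᵢ·s·g = 882, Σwᵢ·g = 163.
So XᵀWX·[β₁, β₀]ᵀ = XᵀWg: [[276, 50]; [50, 13]]·[β₁, β₀]ᵀ = [882, 163]ᵀ.
Eliminating β₀: 13·(row 1) − 50·(row 2) gives 1088·β₁ = 13·882 − 50·163 = 3316, so β₁ = 829/272.
Then β₀ = (163 − 50·(829/272))/13 = 111/136.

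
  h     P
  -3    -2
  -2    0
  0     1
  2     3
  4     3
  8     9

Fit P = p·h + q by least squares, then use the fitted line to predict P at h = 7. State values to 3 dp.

Sums needed: Σh·h = 97, Σh = 9, Σ1 = 6.
For AᵀP: Σh·P = 96, ΣP = 14.
Determinant 97·6 − 9² = 501.
p = (96·6 − 9·14)/501 = 150/167; q = (97·14 − 9·96)/501 = 494/501.
At h = 7: P̂ = (150/167)·(7) + (494/501)·(1) = 3644/501.

P̂ = 7.273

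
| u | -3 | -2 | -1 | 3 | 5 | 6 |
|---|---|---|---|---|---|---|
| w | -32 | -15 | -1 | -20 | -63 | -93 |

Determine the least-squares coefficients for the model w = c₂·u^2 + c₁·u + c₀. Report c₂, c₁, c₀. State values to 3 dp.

c₂ = -3.008, c₁ = 2.105, c₀ = 1.967

Compute the Gram sums: Σu^2·u^2 = 2100, Σu^2·u = 332, Σu^2 = 84, Σu·u = 84, Σu = 8, Σ1 = 6.
And Σu^2·w = -5452, Σu·w = -806, Σw = -224.
Row-reducing yields c₂ = -397/132, c₁ = 463/220, c₀ = 59/30.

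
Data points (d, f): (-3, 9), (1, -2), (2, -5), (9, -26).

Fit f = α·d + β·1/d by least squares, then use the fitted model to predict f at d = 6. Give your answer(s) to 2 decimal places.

Forming XᵀX = [[95, 4]; [4, 445/324]] and Xᵀf = [-273, -187/18]ᵀ gives XᵀX·[α, β]ᵀ = Xᵀf.
Δ = 95·(445/324) − 4² = 37091/324.
α = ((-273)·(445/324) − 4·(-187/18))/(37091/324) = -108021/37091; β = (95·(-187/18) − 4·(-273))/(37091/324) = 34038/37091.
At d = 6: f̂ = (-108021/37091)·(6) + (34038/37091)·(1/6) = -642453/37091.

f̂ = -17.32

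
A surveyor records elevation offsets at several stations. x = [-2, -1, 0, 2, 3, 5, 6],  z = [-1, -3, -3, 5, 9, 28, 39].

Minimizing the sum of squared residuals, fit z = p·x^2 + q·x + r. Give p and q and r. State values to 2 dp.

p = 0.94, q = 1.29, r = -2.47

With design matrix A, AᵀA = [[2035, 367, 79]; [367, 79, 13]; [79, 13, 7]] and Aᵀz = [2198, 416, 74]ᵀ.
Row-reducing yields p = 2605/2761, q = 3560/2761, r = -6823/2761.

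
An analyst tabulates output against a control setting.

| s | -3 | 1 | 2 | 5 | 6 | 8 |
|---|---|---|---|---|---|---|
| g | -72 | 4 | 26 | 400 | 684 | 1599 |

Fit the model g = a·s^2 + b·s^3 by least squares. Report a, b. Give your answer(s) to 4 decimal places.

a = 0.9953, b = 2.9990

The normal system AᵀA·[a, b]ᵀ = Aᵀg is [[6115, 43459]; [43459, 325219]]·[a, b]ᵀ = [136420, 1018588]ᵀ.
Determinant 6115·325219 − 43459² = 100029504.
a = (136420·325219 − 43459·1018588)/100029504 = 4148337/4167896; b = (6115·1018588 − 43459·136420)/100029504 = 12499535/4167896.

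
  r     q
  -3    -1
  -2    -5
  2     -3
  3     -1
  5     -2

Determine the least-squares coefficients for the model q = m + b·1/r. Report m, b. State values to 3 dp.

m = -2.457, b = 1.432

Compute the Gram sums: Σ1 = 5, Σ1/r = 1/5, Σ1/r·1/r = 343/450.
Right-hand side: Σq = -12, Σ1/r·q = 3/5.
MᵀM·[m, b]ᵀ = Mᵀq becomes [[5, 1/5]; [1/5, 343/450]]·[m, b]ᵀ = [-12, 3/5]ᵀ.
Δ = 5·(343/450) − (1/5)² = 1697/450.
m = ((-12)·(343/450) − (1/5)·(3/5))/(1697/450) = -4170/1697; b = (5·(3/5) − (1/5)·(-12))/(1697/450) = 2430/1697.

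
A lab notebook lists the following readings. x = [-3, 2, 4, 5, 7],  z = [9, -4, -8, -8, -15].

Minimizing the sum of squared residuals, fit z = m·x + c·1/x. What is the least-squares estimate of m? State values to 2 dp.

AᵀA·[m, c]ᵀ = Aᵀz reads: 103·m + 5·c = -212;  5·m + (85381/176400)·c = -376/35.
Δ = 103·(85381/176400) − 5² = 4384243/176400.
m = ((-212)·(85381/176400) − 5·(-376/35))/(4384243/176400) = -8625572/4384243; c = (103·(-376/35) − 5·(-212))/(4384243/176400) = -8205120/4384243.

m = -1.97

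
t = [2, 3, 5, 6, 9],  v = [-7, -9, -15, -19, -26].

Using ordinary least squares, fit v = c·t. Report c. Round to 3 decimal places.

From the data, Σt·t = 155.
Right-hand side: Σt·v = -464.
So MᵀM·[c]ᵀ = Mᵀv: [[155]]·[c]ᵀ = [-464]ᵀ.
c = (-464)/155 = -2.99355.

c = -2.994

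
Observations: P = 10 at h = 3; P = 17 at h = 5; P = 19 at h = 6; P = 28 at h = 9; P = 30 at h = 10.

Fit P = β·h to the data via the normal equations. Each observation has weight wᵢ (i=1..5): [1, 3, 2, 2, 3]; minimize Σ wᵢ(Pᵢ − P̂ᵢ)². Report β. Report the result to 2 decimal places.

Forming AᵀWA = [[618]] and AᵀWP = [1917]ᵀ gives AᵀWA·[β]ᵀ = AᵀWP.
Hence β = 1917 / 618 ≈ 3.10194.

β = 3.10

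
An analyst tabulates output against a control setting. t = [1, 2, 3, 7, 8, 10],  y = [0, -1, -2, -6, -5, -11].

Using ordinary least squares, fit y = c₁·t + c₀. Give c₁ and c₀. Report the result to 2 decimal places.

c₁ = -1.06, c₀ = 1.31

The normal system MᵀM·[c₁, c₀]ᵀ = Mᵀy is [[227, 31]; [31, 6]]·[c₁, c₀]ᵀ = [-200, -25]ᵀ.
det = 227·6 − 31² = 401.
c₁ = ((-200)·6 − 31·(-25))/401 = -425/401; c₀ = (227·(-25) − 31·(-200))/401 = 525/401.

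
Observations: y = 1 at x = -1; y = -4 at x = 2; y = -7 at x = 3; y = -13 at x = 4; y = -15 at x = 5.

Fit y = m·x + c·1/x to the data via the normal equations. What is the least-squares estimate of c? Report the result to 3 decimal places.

Entries of AᵀA: Σx·x = 55, Σx·1/x = 5, Σ1/x·1/x = 5269/3600.
Moment sums: Σx·y = -157, Σ1/x·y = -139/12.
AᵀA·[m, c]ᵀ = Aᵀy becomes [[55, 5]; [5, 5269/3600]]·[m, c]ᵀ = [-157, -139/12]ᵀ.
Δ = 55·(5269/3600) − 5² = 39959/720.
m = ((-157)·(5269/3600) − 5·(-139/12))/(39959/720) = -618733/199795; c = (55·(-139/12) − 5·(-157))/(39959/720) = 106500/39959.

c = 2.665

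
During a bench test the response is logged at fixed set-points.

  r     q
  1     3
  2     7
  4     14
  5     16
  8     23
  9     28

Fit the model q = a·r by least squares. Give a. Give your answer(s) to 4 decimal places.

With design matrix A, AᵀA = [[191]] and Aᵀq = [589]ᵀ.
a = 589/191 = 3.08377.

a = 3.0838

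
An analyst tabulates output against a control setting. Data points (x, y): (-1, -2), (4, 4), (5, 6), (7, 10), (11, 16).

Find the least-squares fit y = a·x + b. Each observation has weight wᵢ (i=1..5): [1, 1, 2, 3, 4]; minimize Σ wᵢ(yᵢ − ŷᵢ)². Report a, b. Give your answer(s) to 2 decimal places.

a = 1.56, b = -1.25

AᵀWA·[a, b]ᵀ = AᵀWy reads: 698·a + 78·b = 992;  78·a + 11·b = 108.
Eliminating b: 11·(row 1) − 78·(row 2) gives 1594·a = 11·992 − 78·108 = 2488, so a = 1244/797.
Then b = (108 − 78·(1244/797))/11 = -996/797.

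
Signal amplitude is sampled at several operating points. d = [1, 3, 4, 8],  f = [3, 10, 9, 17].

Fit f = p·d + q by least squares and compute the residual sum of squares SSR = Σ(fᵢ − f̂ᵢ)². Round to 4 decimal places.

From the data, Σd·d = 90, Σd = 16, Σ1 = 4.
And Σd·f = 205, Σf = 39.
det = 90·4 − 16² = 104.
p = (205·4 − 16·39)/104 = 49/26; q = (90·39 − 16·205)/104 = 115/52.
Residuals: -57/52, 111/52, -3/4, -15/52; SSR = 333/52.

SSR = 6.4038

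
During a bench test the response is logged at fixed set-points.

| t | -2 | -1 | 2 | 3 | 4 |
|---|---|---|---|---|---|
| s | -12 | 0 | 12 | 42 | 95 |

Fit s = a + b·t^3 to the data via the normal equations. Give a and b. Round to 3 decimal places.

Setting ∂/∂a … = 0 gives: 5·a + 90·b = 137;  90·a + 4954·b = 7406.
(Σ1 = 5, Σt^3 = 90, Σt^3·t^3 = 4954, Σs = 137, Σt^3·s = 7406.)
Eliminating b: 4954·(row 1) − 90·(row 2) gives 16670·a = 4954·137 − 90·7406 = 12158, so a = 6079/8335.
Then b = (7406 − 90·(6079/8335))/4954 = 2470/1667.

a = 0.729, b = 1.482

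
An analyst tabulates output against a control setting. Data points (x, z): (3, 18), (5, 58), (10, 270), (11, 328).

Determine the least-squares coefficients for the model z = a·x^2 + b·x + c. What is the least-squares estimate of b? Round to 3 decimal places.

Entries of MᵀM: Σx^2·x^2 = 25347, Σx^2·x = 2483, Σx^2 = 255, Σx·x = 255, Σx = 29, Σ1 = 4.
Right-hand side: Σx^2·z = 68300, Σx·z = 6652, Σz = 674.
Row-reducing yields a = 13861/4538, b = -17419/4538, c = 3651/2269.

b = -3.838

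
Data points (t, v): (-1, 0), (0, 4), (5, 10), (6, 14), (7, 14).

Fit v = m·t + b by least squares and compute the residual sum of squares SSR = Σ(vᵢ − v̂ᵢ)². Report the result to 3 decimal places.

SSR = 5.639

Setting ∂/∂m … = 0 gives: 111·m + 17·b = 232;  17·m + 5·b = 42.
(Σt·t = 111, Σt = 17, Σ1 = 5, Σt·v = 232, Σv = 42.)
Δ = 111·5 − 17² = 266.
m = (232·5 − 17·42)/266 = 223/133; b = (111·42 − 17·232)/266 = 359/133.
Residuals: -136/133, 173/133, -144/133, 165/133, -58/133; SSR = 750/133.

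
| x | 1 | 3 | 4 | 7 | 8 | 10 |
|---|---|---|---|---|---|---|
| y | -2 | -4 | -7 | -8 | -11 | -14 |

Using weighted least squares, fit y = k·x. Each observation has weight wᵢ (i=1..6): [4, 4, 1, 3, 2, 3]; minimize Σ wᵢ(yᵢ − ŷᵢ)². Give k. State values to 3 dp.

Forming MᵀWM = [[631]] and MᵀWy = [-848]ᵀ gives MᵀWM·[k]ᵀ = MᵀWy.
Hence k = -848 / 631 ≈ -1.3439.

k = -1.344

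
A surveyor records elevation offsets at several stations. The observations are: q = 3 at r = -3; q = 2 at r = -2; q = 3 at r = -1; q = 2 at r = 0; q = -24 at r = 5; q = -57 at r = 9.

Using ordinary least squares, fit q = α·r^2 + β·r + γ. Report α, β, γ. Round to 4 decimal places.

Forming MᵀM = [[7284, 818, 120]; [818, 120, 8]; [120, 8, 6]] and Mᵀq = [-5179, -649, -71]ᵀ gives MᵀM·[α, β, γ]ᵀ = Mᵀq.
Inverting the 3×3 Gram matrix, [α, β, γ]ᵀ = [-69349/151530, -116971/50510, 61759/151530]ᵀ.

α = -0.4577, β = -2.3158, γ = 0.4076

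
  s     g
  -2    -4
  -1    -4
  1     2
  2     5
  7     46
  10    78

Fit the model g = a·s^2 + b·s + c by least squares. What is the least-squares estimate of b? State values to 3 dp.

b = 2.846

Setting ∂/∂a … = 0 gives: 12435·a + 1343·b + 159·c = 10056;  1343·a + 159·b + 17·c = 1126;  159·a + 17·b + 6·c = 123.
Row-reducing yields a = 424/819, b = 37/13, c = -1051/819.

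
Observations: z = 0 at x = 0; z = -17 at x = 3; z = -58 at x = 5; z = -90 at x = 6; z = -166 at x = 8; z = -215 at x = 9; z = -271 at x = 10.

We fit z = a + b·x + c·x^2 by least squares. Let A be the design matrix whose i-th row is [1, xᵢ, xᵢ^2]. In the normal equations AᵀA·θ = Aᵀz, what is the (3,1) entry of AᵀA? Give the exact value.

315

Row 3 ↔ basis x^2, column 1 ↔ basis 1, so (AᵀA)_{3,1} = Σᵢ x^2 = (0)·(1) + (9)·(1) + (25)·(1) + (36)·(1) + (64)·(1) + (81)·(1) + (100)·(1) = 315.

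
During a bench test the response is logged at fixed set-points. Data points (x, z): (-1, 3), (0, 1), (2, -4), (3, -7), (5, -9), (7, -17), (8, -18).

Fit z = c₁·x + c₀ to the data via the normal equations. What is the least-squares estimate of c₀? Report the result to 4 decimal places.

c₀ = 0.8361

Sums needed: Σx·x = 152, Σx = 24, Σ1 = 7.
For Mᵀz: Σx·z = -340, Σz = -51.
So MᵀM·[c₁, c₀]ᵀ = Mᵀz: [[152, 24]; [24, 7]]·[c₁, c₀]ᵀ = [-340, -51]ᵀ.
Determinant 152·7 − 24² = 488.
c₁ = ((-340)·7 − 24·(-51))/488 = -289/122; c₀ = (152·(-51) − 24·(-340))/488 = 51/61.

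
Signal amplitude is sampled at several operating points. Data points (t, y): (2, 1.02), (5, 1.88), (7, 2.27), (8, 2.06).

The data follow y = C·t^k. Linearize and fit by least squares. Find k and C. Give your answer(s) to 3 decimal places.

k = 0.562, C = 0.712

With ln yᵢ as the transformed response and ln tᵢ as the regressor:
Σln t = 6.3279, Σ(ln t)² = 11.1814, Σln y = 2.1936, Σln t·ln y = 4.1278.
Equations: 11.1814·k + 6.3279·ln C = 4.1278;  6.3279·k + 4·ln C = 2.1936.
Δ = 11.1814·4 − (6.3279)² = 4.6828; k = (4.1278·4 − 6.3279·2.1936)/4.6828 = 0.56171, ln C = (11.1814·2.1936 − 6.3279·4.1278)/4.6828 = -0.34022, so C = exp(-0.34022) = 0.71161.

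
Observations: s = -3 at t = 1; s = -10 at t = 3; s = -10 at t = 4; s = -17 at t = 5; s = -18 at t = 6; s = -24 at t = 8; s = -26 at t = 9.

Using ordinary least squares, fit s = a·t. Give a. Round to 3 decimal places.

Entries of MᵀM: Σt·t = 232.
For Mᵀs: Σt·s = -692.
MᵀM·[a]ᵀ = Mᵀs becomes [[232]]·[a]ᵀ = [-692]ᵀ.
a = (-692)/232 = -2.98276.

a = -2.983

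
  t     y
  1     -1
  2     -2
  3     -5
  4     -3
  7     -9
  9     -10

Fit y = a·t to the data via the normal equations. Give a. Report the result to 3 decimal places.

MᵀM·[a]ᵀ = Mᵀy reads: 160·a = -185.
Hence a = -185 / 160 ≈ -1.15625.

a = -1.156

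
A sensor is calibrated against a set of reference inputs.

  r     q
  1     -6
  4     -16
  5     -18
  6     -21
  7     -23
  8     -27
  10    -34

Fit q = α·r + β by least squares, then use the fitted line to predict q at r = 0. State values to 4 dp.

MᵀM·[α, β]ᵀ = Mᵀq reads: 291·α + 41·β = -1003;  41·α + 7·β = -145.
(Σr·r = 291, Σr = 41, Σ1 = 7, Σr·q = -1003, Σq = -145.)
Eliminating β: 7·(row 1) − 41·(row 2) gives 356·α = 7·(-1003) − 41·(-145) = -1076, so α = -269/89.
Then β = ((-145) − 41·(-269/89))/7 = -268/89.
At r = 0: q̂ = (-269/89)·(0) + (-268/89)·(1) = -268/89.

q̂ = -3.0112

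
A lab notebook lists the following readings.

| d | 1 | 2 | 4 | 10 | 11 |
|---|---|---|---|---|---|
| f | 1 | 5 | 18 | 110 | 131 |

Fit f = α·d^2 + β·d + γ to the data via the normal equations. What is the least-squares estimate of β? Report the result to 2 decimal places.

β = 0.64

Compute the Gram sums: Σd^2·d^2 = 24914, Σd^2·d = 2404, Σd^2 = 242, Σd·d = 242, Σd = 28, Σ1 = 5.
For Aᵀf: Σd^2·f = 27160, Σd·f = 2624, Σf = 265.
Normal equations: [[24914, 2404, 242]; [2404, 242, 28]; [242, 28, 5]]·[α, β, γ]ᵀ = [27160, 2624, 265]ᵀ.
Inverting the 3×3 Gram matrix, [α, β, γ]ᵀ = [3559/3439, 116/181, -2331/3439]ᵀ.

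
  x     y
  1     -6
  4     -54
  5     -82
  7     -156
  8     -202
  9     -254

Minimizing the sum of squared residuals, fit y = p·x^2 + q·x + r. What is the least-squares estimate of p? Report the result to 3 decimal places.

p = -3.000

Compute the Gram sums: Σx^2·x^2 = 13940, Σx^2·x = 1774, Σx^2 = 236, Σx·x = 236, Σx = 34, Σ1 = 6.
Moment sums: Σx^2·y = -44066, Σx·y = -5626, Σy = -754.
Normal equations: [[13940, 1774, 236]; [1774, 236, 34]; [236, 34, 6]]·[p, q, r]ᵀ = [-44066, -5626, -754]ᵀ.
Row-reducing yields p = -3, q = -1, r = -2.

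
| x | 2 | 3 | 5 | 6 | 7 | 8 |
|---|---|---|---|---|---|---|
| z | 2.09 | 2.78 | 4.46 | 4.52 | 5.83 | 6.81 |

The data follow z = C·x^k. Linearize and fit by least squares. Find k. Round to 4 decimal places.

k = 0.8281

Let Y = ln z. Fitting Y = k·ln x + ln C by least squares:
AᵀA = [[15.5987, 9.2183]; [9.2183, 6]], rhs = [14.1633, 8.4447]ᵀ  (here Σln x = 9.2183, Σ(ln x)² = 15.5987, Σln z = 8.4447, Σln x·ln z = 14.1633).
Δ = 15.5987·6 − (9.2183)² = 8.6152; k = (14.1633·6 − 9.2183·8.4447)/8.6152 = 0.82811, ln C = (15.5987·8.4447 − 9.2183·14.1633)/8.6152 = 0.13516.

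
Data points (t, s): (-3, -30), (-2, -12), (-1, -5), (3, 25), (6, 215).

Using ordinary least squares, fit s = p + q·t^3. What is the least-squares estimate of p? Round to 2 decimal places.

The normal system XᵀX·[p, q]ᵀ = Xᵀs is [[5, 207]; [207, 48179]]·[p, q]ᵀ = [193, 48026]ᵀ.
det = 5·48179 − 207² = 198046.
p = (193·48179 − 207·48026)/198046 = -642835/198046; q = (5·48026 − 207·193)/198046 = 200179/198046.

p = -3.25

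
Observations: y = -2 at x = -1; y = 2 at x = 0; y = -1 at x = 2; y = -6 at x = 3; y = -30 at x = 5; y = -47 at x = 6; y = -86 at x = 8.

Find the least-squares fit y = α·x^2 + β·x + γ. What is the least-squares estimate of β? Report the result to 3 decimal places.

β = 1.752

Sums needed: Σx^2·x^2 = 6115, Σx^2·x = 887, Σx^2 = 139, Σx·x = 139, Σx = 23, Σ1 = 7.
Right-hand side: Σx^2·y = -8006, Σx·y = -1138, Σy = -170.
So AᵀA·[α, β, γ]ᵀ = Aᵀy: [[6115, 887, 139]; [887, 139, 23]; [139, 23, 7]]·[α, β, γ]ᵀ = [-8006, -1138, -170]ᵀ.
Row-reducing yields α = -719/448, β = 785/448, γ = 409/224.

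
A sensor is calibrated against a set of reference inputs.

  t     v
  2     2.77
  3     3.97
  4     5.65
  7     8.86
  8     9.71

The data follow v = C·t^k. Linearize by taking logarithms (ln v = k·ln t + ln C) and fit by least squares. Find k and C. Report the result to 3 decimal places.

Linearized form: ln v = k·ln t + ln C. From the 5 transformed points,
Sums: Σln t = 7.2034, Σ(ln t)² = 11.7199, Σln v = 8.5840, Σln t·ln v = 13.5935.
Normal system: [[11.7199, 7.2034]; [7.2034, 5]]·[k, ln C]ᵀ = [13.5935, 8.5840]ᵀ.
Slope k = (n·Σln t·ln v − Σln t·Σln v)/(n·Σ(ln t)² − (Σln t)²) = (5·13.5935 − 7.2034·8.5840)/6.7102 = 0.91409; ln C = (Σln v − k·Σln t)/n = 0.39989, so C = exp(0.39989) = 1.49166.

k = 0.914, C = 1.492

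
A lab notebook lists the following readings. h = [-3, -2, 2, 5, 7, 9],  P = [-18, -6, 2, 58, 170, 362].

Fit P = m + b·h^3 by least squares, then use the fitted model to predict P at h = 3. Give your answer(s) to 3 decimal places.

P̂ = 10.460

Setting ∂/∂m … = 0 gives: 6·m + 1170·b = 568;  1170·m + 665572·b = 330008.
Δ = 6·665572 − 1170² = 2624532.
m = (568·665572 − 1170·330008)/2624532 = -2016116/656133; b = (6·330008 − 1170·568)/2624532 = 109624/218711.
At h = 3: P̂ = (-2016116/656133)·(1) + (109624/218711)·(27) = 6863428/656133.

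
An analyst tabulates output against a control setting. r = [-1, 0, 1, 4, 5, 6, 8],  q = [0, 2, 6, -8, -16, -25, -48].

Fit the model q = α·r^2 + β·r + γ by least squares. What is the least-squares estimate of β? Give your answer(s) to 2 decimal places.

β = 1.18

Entries of AᵀA: Σr^2·r^2 = 6275, Σr^2·r = 917, Σr^2 = 143, Σr·r = 143, Σr = 23, Σ1 = 7.
For Aᵀq: Σr^2·q = -4494, Σr·q = -640, Σq = -89.
Row-reducing yields α = -87553/91698, β = 107923/91698, γ = 44684/15283.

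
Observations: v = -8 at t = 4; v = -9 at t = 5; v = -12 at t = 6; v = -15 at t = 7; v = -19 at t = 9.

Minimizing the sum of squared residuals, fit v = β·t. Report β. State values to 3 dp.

The normal equations are: 207·β = -425.
Hence β = -425 / 207 ≈ -2.05314.

β = -2.053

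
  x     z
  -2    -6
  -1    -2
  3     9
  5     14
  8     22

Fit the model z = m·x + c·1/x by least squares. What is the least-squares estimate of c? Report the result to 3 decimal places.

c = -0.325

Compute the Gram sums: Σx·x = 103, Σx·1/x = 5, Σ1/x·1/x = 20401/14400.
Right-hand side: Σx·z = 287, Σ1/x·z = 271/20.
Eliminating c: (20401/14400)·(row 1) − 5·(row 2) gives (1741303/14400)·m = (20401/14400)·287 − 5·(271/20) = 4879487/14400, so m = 4879487/1741303.
Then c = ((271/20) − 5·(4879487/1741303))/(20401/14400) = -566640/1741303.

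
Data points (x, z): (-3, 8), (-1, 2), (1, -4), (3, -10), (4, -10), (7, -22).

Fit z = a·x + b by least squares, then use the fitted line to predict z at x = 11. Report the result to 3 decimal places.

Entries of AᵀA: Σx·x = 85, Σx = 11, Σ1 = 6.
Right-hand side: Σx·z = -254, Σz = -36.
Δ = 85·6 − 11² = 389.
a = ((-254)·6 − 11·(-36))/389 = -1128/389; b = (85·(-36) − 11·(-254))/389 = -266/389.
At x = 11: ẑ = (-1128/389)·(11) + (-266/389)·(1) = -12674/389.

ẑ = -32.581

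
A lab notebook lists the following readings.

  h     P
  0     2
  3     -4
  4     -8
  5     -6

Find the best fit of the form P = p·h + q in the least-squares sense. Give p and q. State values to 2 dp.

AᵀA·[p, q]ᵀ = AᵀP reads: 50·p + 12·q = -74;  12·p + 4·q = -16.
(Σh·h = 50, Σh = 12, Σ1 = 4, Σh·P = -74, ΣP = -16.)
det = 50·4 − 12² = 56.
p = ((-74)·4 − 12·(-16))/56 = -13/7; q = (50·(-16) − 12·(-74))/56 = 11/7.

p = -1.86, q = 1.57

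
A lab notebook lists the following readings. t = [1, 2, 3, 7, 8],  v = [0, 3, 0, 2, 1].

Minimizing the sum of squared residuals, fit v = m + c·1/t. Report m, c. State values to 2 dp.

The normal system MᵀM·[m, c]ᵀ = Mᵀv is [[5, 353/168]; [353/168, 39433/28224]]·[m, c]ᵀ = [6, 107/56]ᵀ.
det = 5·(39433/28224) − (353/168)² = 18139/7056.
m = (6·(39433/28224) − (353/168)·(107/56))/(18139/7056) = 123285/72556; c = (5·(107/56) − (353/168)·6)/(18139/7056) = -21546/18139.

m = 1.70, c = -1.19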